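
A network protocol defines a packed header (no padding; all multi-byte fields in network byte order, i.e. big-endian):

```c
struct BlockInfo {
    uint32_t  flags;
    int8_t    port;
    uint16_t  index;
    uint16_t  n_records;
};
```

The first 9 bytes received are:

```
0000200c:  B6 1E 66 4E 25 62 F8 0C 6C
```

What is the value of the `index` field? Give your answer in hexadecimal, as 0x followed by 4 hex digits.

0x62F8

`index` follows `flags` (4 B), `port` (1 B), so it starts at offset 4 + 1 = 5 and occupies 2 bytes.
Bytes at offsets 5..6: 62 F8.
Big-endian stores the most-significant byte at the lowest address.
The bytes are already most-significant first: 0x62F8.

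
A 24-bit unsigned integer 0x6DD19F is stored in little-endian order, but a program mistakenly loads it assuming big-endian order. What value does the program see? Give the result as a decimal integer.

10473837

Stored little-endian, the bytes at ascending addresses are 9F D1 6D.
Read back as big-endian, the last byte is least significant, giving 0x9FD16D.
0x9FD16D = 10473837.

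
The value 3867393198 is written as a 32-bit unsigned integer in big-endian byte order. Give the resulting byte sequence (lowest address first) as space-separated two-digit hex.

3867393198 in hexadecimal, padded to 32 bits, is 0xE683BCAE.
Split into bytes (most-significant first): E6 83 BC AE.
Big-endian: lowest address holds the most-significant byte.
So the memory order matches the most-significant-first order: E6 83 BC AE.

E6 83 BC AE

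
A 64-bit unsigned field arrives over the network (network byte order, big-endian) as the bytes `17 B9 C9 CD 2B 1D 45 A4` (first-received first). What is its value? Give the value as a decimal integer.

In big-endian order the high byte comes first in memory.
The bytes are already most-significant first: 0x17B9C9CD2B1D45A4.
0x17B9C9CD2B1D45A4 = 1709619416592631204.

1709619416592631204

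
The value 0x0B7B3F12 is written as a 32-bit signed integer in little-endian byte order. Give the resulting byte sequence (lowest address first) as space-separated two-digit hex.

12 3F 7B 0B

Split into bytes (most-significant first): 0B 7B 3F 12.
Little-endian: lowest address holds the least-significant byte.
So at ascending addresses the bytes are 12 3F 7B 0B.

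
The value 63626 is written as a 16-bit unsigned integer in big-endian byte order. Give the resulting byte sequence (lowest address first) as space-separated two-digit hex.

F8 8A

63626 in hexadecimal, padded to 16 bits, is 0xF88A.
Split into bytes (most-significant first): F8 8A.
Big-endian: lowest address holds the most-significant byte.
So the memory order matches the most-significant-first order: F8 8A.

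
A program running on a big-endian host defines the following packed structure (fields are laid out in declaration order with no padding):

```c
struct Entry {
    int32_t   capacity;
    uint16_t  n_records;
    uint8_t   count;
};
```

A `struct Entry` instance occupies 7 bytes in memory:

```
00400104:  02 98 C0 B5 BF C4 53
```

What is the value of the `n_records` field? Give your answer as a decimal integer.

49092

`n_records` follows `capacity` (4 bytes), so it starts at byte offset 4 and occupies 2 bytes.
Bytes at offsets 4..5: BF C4.
Big-endian stores the most-significant byte at the lowest address.
The bytes are already most-significant first: 0xBFC4.
0xBFC4 = 49092.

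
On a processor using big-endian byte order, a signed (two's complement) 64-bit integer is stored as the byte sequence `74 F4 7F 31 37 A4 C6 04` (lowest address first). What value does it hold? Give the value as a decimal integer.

8427500652080711172

Big-endian: lowest address holds the most-significant byte.
The bytes are already most-significant first: 0x74F47F3137A4C604.
0x74F47F3137A4C604 = 8427500652080711172.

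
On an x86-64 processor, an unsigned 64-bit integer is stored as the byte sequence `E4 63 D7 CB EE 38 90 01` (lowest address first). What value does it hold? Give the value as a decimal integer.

Little-endian: lowest address holds the least-significant byte.
Reassemble most-significant byte first: 01 90 38 EE CB D7 63 E4 → 0x019038EECBD763E4.
0x019038EECBD763E4 = 112652588957524964.

112652588957524964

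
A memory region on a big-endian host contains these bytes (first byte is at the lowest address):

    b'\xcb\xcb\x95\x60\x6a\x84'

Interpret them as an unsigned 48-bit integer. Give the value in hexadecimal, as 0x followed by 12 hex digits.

0xCBCB95606A84

Big-endian stores the most-significant byte at the lowest address.
The bytes are already most-significant first: 0xCBCB95606A84.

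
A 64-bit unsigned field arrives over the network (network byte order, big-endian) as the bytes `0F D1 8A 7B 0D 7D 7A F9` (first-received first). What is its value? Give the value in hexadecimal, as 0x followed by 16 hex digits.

0x0FD18A7B0D7D7AF9

Big-endian stores the most-significant byte at the lowest address.
The bytes are already most-significant first: 0x0FD18A7B0D7D7AF9.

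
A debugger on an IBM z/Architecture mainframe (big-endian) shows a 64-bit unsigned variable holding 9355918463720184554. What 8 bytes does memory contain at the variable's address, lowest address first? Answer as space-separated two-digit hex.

9355918463720184554 in hexadecimal, padded to 64 bits, is 0x81D6E645E18F5AEA.
Split into bytes (most-significant first): 81 D6 E6 45 E1 8F 5A EA.
In big-endian order the high byte comes first in memory.
So the memory order matches the most-significant-first order: 81 D6 E6 45 E1 8F 5A EA.

81 D6 E6 45 E1 8F 5A EA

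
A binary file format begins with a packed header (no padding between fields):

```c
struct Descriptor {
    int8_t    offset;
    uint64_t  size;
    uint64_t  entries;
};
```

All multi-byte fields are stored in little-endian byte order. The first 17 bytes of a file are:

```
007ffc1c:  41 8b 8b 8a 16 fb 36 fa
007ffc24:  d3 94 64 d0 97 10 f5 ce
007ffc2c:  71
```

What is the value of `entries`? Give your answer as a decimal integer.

`entries` follows `offset` (1 B), `size` (8 B), so it starts at offset 1 + 8 = 9 and occupies 8 bytes.
Bytes at offsets 9..16: 94 64 D0 97 10 F5 CE 71.
Little-endian stores the least-significant byte at the lowest address.
Reassemble most-significant byte first: 71 CE F5 10 97 D0 64 94 → 0x71CEF51097D06494.
0x71CEF51097D06494 = 8200761423103550612.

8200761423103550612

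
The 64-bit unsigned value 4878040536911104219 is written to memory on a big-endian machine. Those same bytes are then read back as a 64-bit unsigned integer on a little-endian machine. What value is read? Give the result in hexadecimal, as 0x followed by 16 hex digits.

4878040536911104219 in 64-bit hexadecimal is 0x43B24805FA8AC8DB.
Stored big-endian, the bytes at ascending addresses are 43 B2 48 05 FA 8A C8 DB.
Read back as little-endian, the first byte is least significant, giving 0xDBC88AFA0548B243.

0xDBC88AFA0548B243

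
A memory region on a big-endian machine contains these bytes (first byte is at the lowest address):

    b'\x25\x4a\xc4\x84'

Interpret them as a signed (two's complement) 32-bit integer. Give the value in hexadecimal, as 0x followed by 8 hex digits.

0x254AC484

In big-endian order the high byte comes first in memory.
The bytes are already most-significant first: 0x254AC484.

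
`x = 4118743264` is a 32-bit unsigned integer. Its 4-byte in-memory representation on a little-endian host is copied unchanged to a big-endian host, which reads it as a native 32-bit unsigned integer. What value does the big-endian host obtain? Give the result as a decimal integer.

3758653429

4118743264 in 32-bit hexadecimal is 0xF57F08E0.
Stored little-endian, the bytes at ascending addresses are E0 08 7F F5.
Read back as big-endian, the last byte is least significant, giving 0xE0087FF5.
0xE0087FF5 = 3758653429.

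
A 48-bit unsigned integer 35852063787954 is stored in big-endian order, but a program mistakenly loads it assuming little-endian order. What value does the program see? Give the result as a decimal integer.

196587203959584

35852063787954 in 48-bit hexadecimal is 0x209B7586CBB2.
Stored big-endian, the bytes at ascending addresses are 20 9B 75 86 CB B2.
Read back as little-endian, the first byte is least significant, giving 0xB2CB86759B20.
0xB2CB86759B20 = 196587203959584.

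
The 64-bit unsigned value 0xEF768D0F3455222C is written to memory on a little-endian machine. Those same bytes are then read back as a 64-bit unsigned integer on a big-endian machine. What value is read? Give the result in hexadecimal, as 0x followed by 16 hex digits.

0x2C2255340F8D76EF

Stored little-endian, the bytes at ascending addresses are 2C 22 55 34 0F 8D 76 EF.
Read back as big-endian, the last byte is least significant, giving 0x2C2255340F8D76EF.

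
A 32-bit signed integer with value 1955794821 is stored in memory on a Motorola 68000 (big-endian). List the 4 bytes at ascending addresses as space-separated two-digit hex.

1955794821 in hexadecimal, padded to 32 bits, is 0x74930F85.
Split into bytes (most-significant first): 74 93 0F 85.
In big-endian order the high byte comes first in memory.
So the memory order matches the most-significant-first order: 74 93 0F 85.

74 93 0F 85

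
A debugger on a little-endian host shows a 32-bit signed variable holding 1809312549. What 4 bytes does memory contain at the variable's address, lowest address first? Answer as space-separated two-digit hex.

1809312549 in hexadecimal, padded to 32 bits, is 0x6BD7EB25.
Split into bytes (most-significant first): 6B D7 EB 25.
Little-endian: lowest address holds the least-significant byte.
So at ascending addresses the bytes are 25 EB D7 6B.

25 EB D7 6B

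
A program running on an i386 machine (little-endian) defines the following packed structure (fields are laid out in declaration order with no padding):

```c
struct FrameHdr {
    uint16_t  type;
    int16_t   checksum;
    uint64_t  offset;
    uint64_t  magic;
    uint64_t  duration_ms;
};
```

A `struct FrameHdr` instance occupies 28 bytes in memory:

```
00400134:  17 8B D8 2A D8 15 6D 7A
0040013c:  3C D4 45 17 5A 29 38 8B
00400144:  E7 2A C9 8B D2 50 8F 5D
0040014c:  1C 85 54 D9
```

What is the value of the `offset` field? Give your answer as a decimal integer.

1676979792482473432

`offset` follows `type` (2 B), `checksum` (2 B), so it starts at offset 2 + 2 = 4 and occupies 8 bytes.
Bytes at offsets 4..11: D8 15 6D 7A 3C D4 45 17.
In little-endian order the low byte comes first in memory.
Reassemble most-significant byte first: 17 45 D4 3C 7A 6D 15 D8 → 0x1745D43C7A6D15D8.
0x1745D43C7A6D15D8 = 1676979792482473432.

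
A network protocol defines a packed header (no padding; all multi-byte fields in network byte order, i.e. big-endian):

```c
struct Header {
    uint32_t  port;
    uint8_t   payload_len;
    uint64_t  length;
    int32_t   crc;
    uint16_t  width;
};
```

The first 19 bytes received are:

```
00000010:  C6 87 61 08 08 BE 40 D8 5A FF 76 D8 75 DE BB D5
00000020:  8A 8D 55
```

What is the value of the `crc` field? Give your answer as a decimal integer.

-558115446

`crc` follows `port` (4 B), `payload_len` (1 B), `length` (8 B), so it starts at offset 4 + 1 + 8 = 13 and occupies 4 bytes.
Bytes at offsets 13..16: DE BB D5 8A.
In big-endian order the high byte comes first in memory.
The bytes are already most-significant first: 0xDEBBD58A.
Top bit is set, so as a signed 32-bit value this is 0xDEBBD58A − 2^32 = -558115446.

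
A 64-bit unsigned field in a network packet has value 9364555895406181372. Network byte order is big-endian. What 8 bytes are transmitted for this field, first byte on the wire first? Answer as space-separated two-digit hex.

9364555895406181372 in hexadecimal, padded to 64 bits, is 0x81F595F8A8F9BBFC.
Split into bytes (most-significant first): 81 F5 95 F8 A8 F9 BB FC.
In big-endian order the high byte comes first in memory.
So the memory order matches the most-significant-first order: 81 F5 95 F8 A8 F9 BB FC.

81 F5 95 F8 A8 F9 BB FC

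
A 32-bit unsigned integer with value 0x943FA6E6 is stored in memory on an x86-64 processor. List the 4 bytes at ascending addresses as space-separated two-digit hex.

Split into bytes (most-significant first): 94 3F A6 E6.
In little-endian order the low byte comes first in memory.
So at ascending addresses the bytes are E6 A6 3F 94.

E6 A6 3F 94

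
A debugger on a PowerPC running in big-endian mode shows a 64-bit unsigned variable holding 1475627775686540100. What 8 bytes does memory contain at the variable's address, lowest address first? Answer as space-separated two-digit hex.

14 7A 7B A4 CE 7E FB 44

1475627775686540100 in hexadecimal, padded to 64 bits, is 0x147A7BA4CE7EFB44.
Split into bytes (most-significant first): 14 7A 7B A4 CE 7E FB 44.
Big-endian stores the most-significant byte at the lowest address.
So the memory order matches the most-significant-first order: 14 7A 7B A4 CE 7E FB 44.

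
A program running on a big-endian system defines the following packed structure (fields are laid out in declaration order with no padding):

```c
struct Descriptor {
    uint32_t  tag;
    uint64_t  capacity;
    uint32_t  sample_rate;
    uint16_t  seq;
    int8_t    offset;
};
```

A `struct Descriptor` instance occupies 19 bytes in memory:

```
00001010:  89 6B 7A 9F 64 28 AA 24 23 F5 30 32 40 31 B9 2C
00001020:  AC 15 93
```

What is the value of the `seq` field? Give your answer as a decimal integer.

`seq` follows `tag` (4 B), `capacity` (8 B), `sample_rate` (4 B), so it starts at offset 4 + 8 + 4 = 16 and occupies 2 bytes.
Bytes at offsets 16..17: AC 15.
In big-endian order the high byte comes first in memory.
The bytes are already most-significant first: 0xAC15.
0xAC15 = 44053.

44053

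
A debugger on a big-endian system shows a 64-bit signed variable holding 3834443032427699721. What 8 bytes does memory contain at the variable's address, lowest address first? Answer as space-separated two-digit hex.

3834443032427699721 in hexadecimal, padded to 64 bits, is 0x3536AD9F4B531E09.
Split into bytes (most-significant first): 35 36 AD 9F 4B 53 1E 09.
In big-endian order the high byte comes first in memory.
So the memory order matches the most-significant-first order: 35 36 AD 9F 4B 53 1E 09.

35 36 AD 9F 4B 53 1E 09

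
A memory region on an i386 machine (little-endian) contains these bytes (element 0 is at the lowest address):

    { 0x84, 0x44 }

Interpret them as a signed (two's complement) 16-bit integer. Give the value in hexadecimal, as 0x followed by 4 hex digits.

0x4484

Little-endian: lowest address holds the least-significant byte.
Reassemble most-significant byte first: 44 84 → 0x4484.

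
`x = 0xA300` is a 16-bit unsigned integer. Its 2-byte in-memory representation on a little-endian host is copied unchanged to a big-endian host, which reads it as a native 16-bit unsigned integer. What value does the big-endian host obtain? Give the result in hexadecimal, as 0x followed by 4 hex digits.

0x00A3

Stored little-endian, the bytes at ascending addresses are 00 A3.
Read back as big-endian, the last byte is least significant, giving 0x00A3.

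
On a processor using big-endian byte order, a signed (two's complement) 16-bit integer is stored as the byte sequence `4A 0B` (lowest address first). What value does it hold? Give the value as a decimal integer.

Big-endian stores the most-significant byte at the lowest address.
The bytes are already most-significant first: 0x4A0B.
0x4A0B = 18955.

18955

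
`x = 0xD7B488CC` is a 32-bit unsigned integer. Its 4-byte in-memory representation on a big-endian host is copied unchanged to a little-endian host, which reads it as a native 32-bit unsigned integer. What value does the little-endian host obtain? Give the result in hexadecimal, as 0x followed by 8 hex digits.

Stored big-endian, the bytes at ascending addresses are D7 B4 88 CC.
Read back as little-endian, the first byte is least significant, giving 0xCC88B4D7.

0xCC88B4D7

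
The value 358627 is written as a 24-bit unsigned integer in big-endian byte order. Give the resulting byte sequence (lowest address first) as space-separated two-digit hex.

358627 in hexadecimal, padded to 24 bits, is 0x0578E3.
Split into bytes (most-significant first): 05 78 E3.
In big-endian order the high byte comes first in memory.
So the memory order matches the most-significant-first order: 05 78 E3.

05 78 E3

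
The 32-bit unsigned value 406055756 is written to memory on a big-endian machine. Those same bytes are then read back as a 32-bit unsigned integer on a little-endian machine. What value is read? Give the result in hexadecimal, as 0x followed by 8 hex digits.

0x4CEB3318

406055756 in 32-bit hexadecimal is 0x1833EB4C.
Stored big-endian, the bytes at ascending addresses are 18 33 EB 4C.
Read back as little-endian, the first byte is least significant, giving 0x4CEB3318.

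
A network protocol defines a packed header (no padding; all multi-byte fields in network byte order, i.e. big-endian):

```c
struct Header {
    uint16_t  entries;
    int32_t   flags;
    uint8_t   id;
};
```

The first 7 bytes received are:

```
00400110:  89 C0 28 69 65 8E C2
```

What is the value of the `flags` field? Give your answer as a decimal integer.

677995918

`flags` follows `entries` (2 bytes), so it starts at byte offset 2 and occupies 4 bytes.
Bytes at offsets 2..5: 28 69 65 8E.
Big-endian stores the most-significant byte at the lowest address.
The bytes are already most-significant first: 0x2869658E.
0x2869658E = 677995918.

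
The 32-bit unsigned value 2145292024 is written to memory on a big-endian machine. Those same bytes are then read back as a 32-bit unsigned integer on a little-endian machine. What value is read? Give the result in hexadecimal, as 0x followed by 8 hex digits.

0xF88EDE7F

2145292024 in 32-bit hexadecimal is 0x7FDE8EF8.
Stored big-endian, the bytes at ascending addresses are 7F DE 8E F8.
Read back as little-endian, the first byte is least significant, giving 0xF88EDE7F.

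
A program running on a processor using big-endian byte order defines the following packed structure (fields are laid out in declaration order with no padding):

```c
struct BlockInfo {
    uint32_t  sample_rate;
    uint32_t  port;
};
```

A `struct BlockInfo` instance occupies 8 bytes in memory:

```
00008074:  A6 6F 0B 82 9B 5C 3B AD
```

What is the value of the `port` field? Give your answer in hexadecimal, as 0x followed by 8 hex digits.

`port` follows `sample_rate` (4 bytes), so it starts at byte offset 4 and occupies 4 bytes.
Bytes at offsets 4..7: 9B 5C 3B AD.
Big-endian: lowest address holds the most-significant byte.
The bytes are already most-significant first: 0x9B5C3BAD.

0x9B5C3BAD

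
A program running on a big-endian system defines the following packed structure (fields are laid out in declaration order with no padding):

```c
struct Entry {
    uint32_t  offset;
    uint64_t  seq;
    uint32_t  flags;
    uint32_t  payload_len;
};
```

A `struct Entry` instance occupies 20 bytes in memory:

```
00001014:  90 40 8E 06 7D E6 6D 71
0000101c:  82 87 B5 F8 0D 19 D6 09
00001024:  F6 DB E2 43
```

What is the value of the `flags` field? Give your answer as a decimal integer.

219797001

`flags` follows `offset` (4 B), `seq` (8 B), so it starts at offset 4 + 8 = 12 and occupies 4 bytes.
Bytes at offsets 12..15: 0D 19 D6 09.
In big-endian order the high byte comes first in memory.
The bytes are already most-significant first: 0x0D19D609.
0x0D19D609 = 219797001.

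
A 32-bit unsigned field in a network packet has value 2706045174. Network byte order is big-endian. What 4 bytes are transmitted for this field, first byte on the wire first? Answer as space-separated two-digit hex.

2706045174 in hexadecimal, padded to 32 bits, is 0xA14AF8F6.
Split into bytes (most-significant first): A1 4A F8 F6.
In big-endian order the high byte comes first in memory.
So the memory order matches the most-significant-first order: A1 4A F8 F6.

A1 4A F8 F6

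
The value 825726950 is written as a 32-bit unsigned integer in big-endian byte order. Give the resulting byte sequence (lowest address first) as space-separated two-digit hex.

825726950 in hexadecimal, padded to 32 bits, is 0x313797E6.
Split into bytes (most-significant first): 31 37 97 E6.
In big-endian order the high byte comes first in memory.
So the memory order matches the most-significant-first order: 31 37 97 E6.

31 37 97 E6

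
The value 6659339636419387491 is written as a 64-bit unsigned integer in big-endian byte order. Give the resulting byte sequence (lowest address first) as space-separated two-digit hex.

5C 6A BA 1D DB 74 E0 63

6659339636419387491 in hexadecimal, padded to 64 bits, is 0x5C6ABA1DDB74E063.
Split into bytes (most-significant first): 5C 6A BA 1D DB 74 E0 63.
Big-endian stores the most-significant byte at the lowest address.
So the memory order matches the most-significant-first order: 5C 6A BA 1D DB 74 E0 63.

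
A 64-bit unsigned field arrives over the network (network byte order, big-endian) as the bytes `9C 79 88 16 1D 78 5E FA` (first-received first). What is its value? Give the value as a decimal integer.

11275192770663833338

Big-endian stores the most-significant byte at the lowest address.
The bytes are already most-significant first: 0x9C7988161D785EFA.
0x9C7988161D785EFA = 11275192770663833338.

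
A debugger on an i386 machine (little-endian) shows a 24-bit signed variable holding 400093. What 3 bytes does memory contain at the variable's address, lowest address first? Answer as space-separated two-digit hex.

DD 1A 06

400093 in hexadecimal, padded to 24 bits, is 0x061ADD.
Split into bytes (most-significant first): 06 1A DD.
Little-endian stores the least-significant byte at the lowest address.
So at ascending addresses the bytes are DD 1A 06.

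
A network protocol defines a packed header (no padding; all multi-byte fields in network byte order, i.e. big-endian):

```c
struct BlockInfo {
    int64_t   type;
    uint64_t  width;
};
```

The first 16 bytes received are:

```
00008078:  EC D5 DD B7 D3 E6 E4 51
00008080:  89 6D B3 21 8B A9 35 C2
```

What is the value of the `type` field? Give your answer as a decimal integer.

`type` is the first field, at byte offset 0, occupying 8 bytes.
Bytes at offsets 0..7: EC D5 DD B7 D3 E6 E4 51.
In big-endian order the high byte comes first in memory.
The bytes are already most-significant first: 0xECD5DDB7D3E6E451.
Top bit is set, so as a signed 64-bit value this is 0xECD5DDB7D3E6E451 − 2^64 = -1380953929115311023.

-1380953929115311023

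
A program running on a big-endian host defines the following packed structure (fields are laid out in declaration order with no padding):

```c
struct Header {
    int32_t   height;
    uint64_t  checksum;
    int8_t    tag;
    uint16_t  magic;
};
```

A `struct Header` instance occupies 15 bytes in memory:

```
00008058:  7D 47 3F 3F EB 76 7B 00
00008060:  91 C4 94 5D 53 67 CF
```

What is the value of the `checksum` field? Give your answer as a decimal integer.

16966883888540718173

`checksum` follows `height` (4 bytes), so it starts at byte offset 4 and occupies 8 bytes.
Bytes at offsets 4..11: EB 76 7B 00 91 C4 94 5D.
Big-endian: lowest address holds the most-significant byte.
The bytes are already most-significant first: 0xEB767B0091C4945D.
0xEB767B0091C4945D = 16966883888540718173.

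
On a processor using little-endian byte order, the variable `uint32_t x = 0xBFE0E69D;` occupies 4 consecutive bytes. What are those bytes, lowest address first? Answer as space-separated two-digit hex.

9D E6 E0 BF

Split into bytes (most-significant first): BF E0 E6 9D.
Little-endian stores the least-significant byte at the lowest address.
So at ascending addresses the bytes are 9D E6 E0 BF.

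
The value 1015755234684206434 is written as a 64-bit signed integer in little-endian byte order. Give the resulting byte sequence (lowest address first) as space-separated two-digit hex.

1015755234684206434 in hexadecimal, padded to 64 bits, is 0x0E18B00116187D62.
Split into bytes (most-significant first): 0E 18 B0 01 16 18 7D 62.
Little-endian stores the least-significant byte at the lowest address.
So at ascending addresses the bytes are 62 7D 18 16 01 B0 18 0E.

62 7D 18 16 01 B0 18 0E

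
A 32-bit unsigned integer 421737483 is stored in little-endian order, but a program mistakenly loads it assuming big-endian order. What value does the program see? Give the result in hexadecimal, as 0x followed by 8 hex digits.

0x0B342319

421737483 in 32-bit hexadecimal is 0x1923340B.
Stored little-endian, the bytes at ascending addresses are 0B 34 23 19.
Read back as big-endian, the last byte is least significant, giving 0x0B342319.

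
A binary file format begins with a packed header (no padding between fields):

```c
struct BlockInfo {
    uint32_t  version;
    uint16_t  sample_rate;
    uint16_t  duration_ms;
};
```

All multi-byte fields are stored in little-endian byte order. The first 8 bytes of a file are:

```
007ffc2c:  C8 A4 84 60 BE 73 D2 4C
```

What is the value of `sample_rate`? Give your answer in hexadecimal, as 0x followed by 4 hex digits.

0x73BE

`sample_rate` follows `version` (4 bytes), so it starts at byte offset 4 and occupies 2 bytes.
Bytes at offsets 4..5: BE 73.
Little-endian stores the least-significant byte at the lowest address.
Reassemble most-significant byte first: 73 BE → 0x73BE.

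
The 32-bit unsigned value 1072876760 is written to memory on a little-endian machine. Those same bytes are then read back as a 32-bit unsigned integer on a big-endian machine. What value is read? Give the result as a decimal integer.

3637310015

1072876760 in 32-bit hexadecimal is 0x3FF2CCD8.
Stored little-endian, the bytes at ascending addresses are D8 CC F2 3F.
Read back as big-endian, the last byte is least significant, giving 0xD8CCF23F.
0xD8CCF23F = 3637310015.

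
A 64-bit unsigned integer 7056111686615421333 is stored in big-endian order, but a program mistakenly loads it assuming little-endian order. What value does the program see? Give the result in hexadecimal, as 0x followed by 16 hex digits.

0x95D131B03158EC61

7056111686615421333 in 64-bit hexadecimal is 0x61EC5831B031D195.
Stored big-endian, the bytes at ascending addresses are 61 EC 58 31 B0 31 D1 95.
Read back as little-endian, the first byte is least significant, giving 0x95D131B03158EC61.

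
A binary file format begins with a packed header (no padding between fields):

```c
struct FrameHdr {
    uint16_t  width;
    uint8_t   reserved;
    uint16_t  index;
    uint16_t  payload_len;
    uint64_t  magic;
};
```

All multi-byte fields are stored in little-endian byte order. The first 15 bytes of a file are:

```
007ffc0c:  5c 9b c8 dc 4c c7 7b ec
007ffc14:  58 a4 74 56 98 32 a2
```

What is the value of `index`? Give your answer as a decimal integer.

19676

`index` follows `width` (2 B), `reserved` (1 B), so it starts at offset 2 + 1 = 3 and occupies 2 bytes.
Bytes at offsets 3..4: DC 4C.
Little-endian: lowest address holds the least-significant byte.
Reassemble most-significant byte first: 4C DC → 0x4CDC.
0x4CDC = 19676.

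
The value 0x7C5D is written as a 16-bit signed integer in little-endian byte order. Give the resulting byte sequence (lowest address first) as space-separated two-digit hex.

Split into bytes (most-significant first): 7C 5D.
Little-endian stores the least-significant byte at the lowest address.
So at ascending addresses the bytes are 5D 7C.

5D 7C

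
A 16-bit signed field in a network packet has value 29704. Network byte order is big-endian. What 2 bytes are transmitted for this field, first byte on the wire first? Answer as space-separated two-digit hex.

74 08

29704 in hexadecimal, padded to 16 bits, is 0x7408.
Split into bytes (most-significant first): 74 08.
Big-endian: lowest address holds the most-significant byte.
So the memory order matches the most-significant-first order: 74 08.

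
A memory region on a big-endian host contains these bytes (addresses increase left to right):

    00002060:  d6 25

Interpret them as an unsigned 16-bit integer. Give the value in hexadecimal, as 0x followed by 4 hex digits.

0xD625

Big-endian: lowest address holds the most-significant byte.
The bytes are already most-significant first: 0xD625.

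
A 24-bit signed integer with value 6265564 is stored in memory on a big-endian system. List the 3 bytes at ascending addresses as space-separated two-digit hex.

5F 9A DC

6265564 in hexadecimal, padded to 24 bits, is 0x5F9ADC.
Split into bytes (most-significant first): 5F 9A DC.
Big-endian stores the most-significant byte at the lowest address.
So the memory order matches the most-significant-first order: 5F 9A DC.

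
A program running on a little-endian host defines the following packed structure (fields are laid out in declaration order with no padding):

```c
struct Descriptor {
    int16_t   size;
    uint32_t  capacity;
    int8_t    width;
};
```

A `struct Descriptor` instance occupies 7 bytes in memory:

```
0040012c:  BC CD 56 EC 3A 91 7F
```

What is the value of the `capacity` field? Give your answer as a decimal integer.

2436557910

`capacity` follows `size` (2 bytes), so it starts at byte offset 2 and occupies 4 bytes.
Bytes at offsets 2..5: 56 EC 3A 91.
Little-endian stores the least-significant byte at the lowest address.
Reassemble most-significant byte first: 91 3A EC 56 → 0x913AEC56.
0x913AEC56 = 2436557910.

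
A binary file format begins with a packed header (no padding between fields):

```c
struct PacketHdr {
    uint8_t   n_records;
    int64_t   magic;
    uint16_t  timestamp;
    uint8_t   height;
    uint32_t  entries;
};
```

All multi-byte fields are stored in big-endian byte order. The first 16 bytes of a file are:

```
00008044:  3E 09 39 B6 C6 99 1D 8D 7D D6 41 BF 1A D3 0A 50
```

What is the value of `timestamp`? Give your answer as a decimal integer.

54849

`timestamp` follows `n_records` (1 B), `magic` (8 B), so it starts at offset 1 + 8 = 9 and occupies 2 bytes.
Bytes at offsets 9..10: D6 41.
In big-endian order the high byte comes first in memory.
The bytes are already most-significant first: 0xD641.
0xD641 = 54849.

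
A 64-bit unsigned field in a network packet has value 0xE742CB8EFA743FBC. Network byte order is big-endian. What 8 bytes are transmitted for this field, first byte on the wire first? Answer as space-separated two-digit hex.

Split into bytes (most-significant first): E7 42 CB 8E FA 74 3F BC.
Big-endian: lowest address holds the most-significant byte.
So the memory order matches the most-significant-first order: E7 42 CB 8E FA 74 3F BC.

E7 42 CB 8E FA 74 3F BC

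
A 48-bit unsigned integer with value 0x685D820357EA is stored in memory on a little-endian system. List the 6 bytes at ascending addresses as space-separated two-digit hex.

EA 57 03 82 5D 68

Split into bytes (most-significant first): 68 5D 82 03 57 EA.
Little-endian stores the least-significant byte at the lowest address.
So at ascending addresses the bytes are EA 57 03 82 5D 68.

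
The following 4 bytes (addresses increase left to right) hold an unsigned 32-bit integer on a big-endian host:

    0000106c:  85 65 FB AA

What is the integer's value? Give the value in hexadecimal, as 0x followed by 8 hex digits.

0x8565FBAA

Big-endian: lowest address holds the most-significant byte.
The bytes are already most-significant first: 0x8565FBAA.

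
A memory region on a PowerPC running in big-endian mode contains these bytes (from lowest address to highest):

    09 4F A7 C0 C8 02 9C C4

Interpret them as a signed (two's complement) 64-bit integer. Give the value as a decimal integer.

670939315932667076

Big-endian stores the most-significant byte at the lowest address.
The bytes are already most-significant first: 0x094FA7C0C8029CC4.
0x094FA7C0C8029CC4 = 670939315932667076.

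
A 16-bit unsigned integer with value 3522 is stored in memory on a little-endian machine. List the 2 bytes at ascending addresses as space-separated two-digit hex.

C2 0D

3522 in hexadecimal, padded to 16 bits, is 0x0DC2.
Split into bytes (most-significant first): 0D C2.
In little-endian order the low byte comes first in memory.
So at ascending addresses the bytes are C2 0D.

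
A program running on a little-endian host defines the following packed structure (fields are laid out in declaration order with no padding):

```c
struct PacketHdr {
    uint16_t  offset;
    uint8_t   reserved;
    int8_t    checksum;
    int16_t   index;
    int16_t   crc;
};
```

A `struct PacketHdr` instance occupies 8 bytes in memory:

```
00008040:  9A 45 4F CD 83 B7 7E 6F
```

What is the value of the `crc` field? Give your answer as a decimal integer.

28542

`crc` follows `offset` (2 B), `reserved` (1 B), `checksum` (1 B), `index` (2 B), so it starts at offset 2 + 1 + 1 + 2 = 6 and occupies 2 bytes.
Bytes at offsets 6..7: 7E 6F.
Little-endian stores the least-significant byte at the lowest address.
Reassemble most-significant byte first: 6F 7E → 0x6F7E.
0x6F7E = 28542.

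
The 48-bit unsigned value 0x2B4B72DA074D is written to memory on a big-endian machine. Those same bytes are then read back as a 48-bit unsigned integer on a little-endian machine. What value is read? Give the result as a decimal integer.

Stored big-endian, the bytes at ascending addresses are 2B 4B 72 DA 07 4D.
Read back as little-endian, the first byte is least significant, giving 0x4D07DA724B2B.
0x4D07DA724B2B = 84696125033259.

84696125033259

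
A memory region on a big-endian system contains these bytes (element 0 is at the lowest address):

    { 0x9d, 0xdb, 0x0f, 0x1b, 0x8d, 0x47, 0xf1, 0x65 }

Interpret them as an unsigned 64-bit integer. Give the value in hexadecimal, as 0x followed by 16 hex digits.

In big-endian order the high byte comes first in memory.
The bytes are already most-significant first: 0x9DDB0F1B8D47F165.

0x9DDB0F1B8D47F165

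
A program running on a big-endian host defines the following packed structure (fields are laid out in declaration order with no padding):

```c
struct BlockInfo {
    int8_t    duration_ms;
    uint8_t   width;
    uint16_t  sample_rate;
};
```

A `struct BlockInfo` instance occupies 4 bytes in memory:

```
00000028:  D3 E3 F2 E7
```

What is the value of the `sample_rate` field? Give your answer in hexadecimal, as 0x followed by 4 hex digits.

`sample_rate` follows `duration_ms` (1 B), `width` (1 B), so it starts at offset 1 + 1 = 2 and occupies 2 bytes.
Bytes at offsets 2..3: F2 E7.
Big-endian stores the most-significant byte at the lowest address.
The bytes are already most-significant first: 0xF2E7.

0xF2E7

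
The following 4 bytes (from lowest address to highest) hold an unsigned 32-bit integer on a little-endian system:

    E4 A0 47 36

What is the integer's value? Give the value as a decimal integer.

910663908

Little-endian: lowest address holds the least-significant byte.
Reassemble most-significant byte first: 36 47 A0 E4 → 0x3647A0E4.
0x3647A0E4 = 910663908.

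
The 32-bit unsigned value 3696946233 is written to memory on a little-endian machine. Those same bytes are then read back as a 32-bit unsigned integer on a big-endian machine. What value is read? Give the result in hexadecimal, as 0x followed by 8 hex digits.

3696946233 in 32-bit hexadecimal is 0xDC5AEC39.
Stored little-endian, the bytes at ascending addresses are 39 EC 5A DC.
Read back as big-endian, the last byte is least significant, giving 0x39EC5ADC.

0x39EC5ADC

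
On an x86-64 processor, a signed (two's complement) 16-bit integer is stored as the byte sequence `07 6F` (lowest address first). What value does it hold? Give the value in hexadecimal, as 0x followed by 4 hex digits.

0x6F07

Little-endian stores the least-significant byte at the lowest address.
Reassemble most-significant byte first: 6F 07 → 0x6F07.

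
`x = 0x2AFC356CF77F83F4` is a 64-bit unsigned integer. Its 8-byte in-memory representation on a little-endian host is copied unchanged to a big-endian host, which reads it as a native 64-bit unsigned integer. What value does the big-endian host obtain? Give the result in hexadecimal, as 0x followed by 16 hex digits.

0xF4837FF76C35FC2A

Stored little-endian, the bytes at ascending addresses are F4 83 7F F7 6C 35 FC 2A.
Read back as big-endian, the last byte is least significant, giving 0xF4837FF76C35FC2A.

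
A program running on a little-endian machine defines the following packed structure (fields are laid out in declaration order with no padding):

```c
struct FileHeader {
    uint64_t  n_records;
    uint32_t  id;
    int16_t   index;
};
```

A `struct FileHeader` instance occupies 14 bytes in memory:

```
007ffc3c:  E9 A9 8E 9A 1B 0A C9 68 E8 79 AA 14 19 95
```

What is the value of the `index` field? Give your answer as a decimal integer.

-27367

`index` follows `n_records` (8 B), `id` (4 B), so it starts at offset 8 + 4 = 12 and occupies 2 bytes.
Bytes at offsets 12..13: 19 95.
In little-endian order the low byte comes first in memory.
Reassemble most-significant byte first: 95 19 → 0x9519.
Top bit is set, so as a signed 16-bit value this is 0x9519 − 2^16 = -27367.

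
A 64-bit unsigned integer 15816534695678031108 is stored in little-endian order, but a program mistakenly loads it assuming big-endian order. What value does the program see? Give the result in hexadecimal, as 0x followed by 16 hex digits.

15816534695678031108 in 64-bit hexadecimal is 0xDB7F9E819187B504.
Stored little-endian, the bytes at ascending addresses are 04 B5 87 91 81 9E 7F DB.
Read back as big-endian, the last byte is least significant, giving 0x04B58791819E7FDB.

0x04B58791819E7FDB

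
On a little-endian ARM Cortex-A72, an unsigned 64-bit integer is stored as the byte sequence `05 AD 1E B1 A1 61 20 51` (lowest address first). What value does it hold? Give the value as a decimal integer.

Little-endian: lowest address holds the least-significant byte.
Reassemble most-significant byte first: 51 20 61 A1 B1 1E AD 05 → 0x512061A1B11EAD05.
0x512061A1B11EAD05 = 5845779663416110341.

5845779663416110341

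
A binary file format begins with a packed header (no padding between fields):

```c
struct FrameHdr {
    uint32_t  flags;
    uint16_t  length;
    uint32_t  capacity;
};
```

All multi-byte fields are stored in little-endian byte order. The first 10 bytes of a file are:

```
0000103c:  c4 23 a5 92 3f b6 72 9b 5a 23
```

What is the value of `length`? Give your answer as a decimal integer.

`length` follows `flags` (4 bytes), so it starts at byte offset 4 and occupies 2 bytes.
Bytes at offsets 4..5: 3F B6.
Little-endian stores the least-significant byte at the lowest address.
Reassemble most-significant byte first: B6 3F → 0xB63F.
0xB63F = 46655.

46655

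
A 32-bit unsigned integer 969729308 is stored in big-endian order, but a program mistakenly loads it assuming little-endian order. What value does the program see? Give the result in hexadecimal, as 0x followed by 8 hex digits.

0x1CE5CC39

969729308 in 32-bit hexadecimal is 0x39CCE51C.
Stored big-endian, the bytes at ascending addresses are 39 CC E5 1C.
Read back as little-endian, the first byte is least significant, giving 0x1CE5CC39.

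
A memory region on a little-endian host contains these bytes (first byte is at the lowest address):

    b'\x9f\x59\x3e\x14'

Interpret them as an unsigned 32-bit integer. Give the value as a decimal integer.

Little-endian: lowest address holds the least-significant byte.
Reassemble most-significant byte first: 14 3E 59 9F → 0x143E599F.
0x143E599F = 339630495.

339630495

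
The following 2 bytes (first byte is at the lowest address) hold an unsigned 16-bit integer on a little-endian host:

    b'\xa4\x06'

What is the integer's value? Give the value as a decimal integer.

1700

In little-endian order the low byte comes first in memory.
Reassemble most-significant byte first: 06 A4 → 0x06A4.
0x06A4 = 1700.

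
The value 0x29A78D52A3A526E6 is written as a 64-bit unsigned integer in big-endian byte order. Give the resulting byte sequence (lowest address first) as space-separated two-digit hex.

Split into bytes (most-significant first): 29 A7 8D 52 A3 A5 26 E6.
Big-endian stores the most-significant byte at the lowest address.
So the memory order matches the most-significant-first order: 29 A7 8D 52 A3 A5 26 E6.

29 A7 8D 52 A3 A5 26 E6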